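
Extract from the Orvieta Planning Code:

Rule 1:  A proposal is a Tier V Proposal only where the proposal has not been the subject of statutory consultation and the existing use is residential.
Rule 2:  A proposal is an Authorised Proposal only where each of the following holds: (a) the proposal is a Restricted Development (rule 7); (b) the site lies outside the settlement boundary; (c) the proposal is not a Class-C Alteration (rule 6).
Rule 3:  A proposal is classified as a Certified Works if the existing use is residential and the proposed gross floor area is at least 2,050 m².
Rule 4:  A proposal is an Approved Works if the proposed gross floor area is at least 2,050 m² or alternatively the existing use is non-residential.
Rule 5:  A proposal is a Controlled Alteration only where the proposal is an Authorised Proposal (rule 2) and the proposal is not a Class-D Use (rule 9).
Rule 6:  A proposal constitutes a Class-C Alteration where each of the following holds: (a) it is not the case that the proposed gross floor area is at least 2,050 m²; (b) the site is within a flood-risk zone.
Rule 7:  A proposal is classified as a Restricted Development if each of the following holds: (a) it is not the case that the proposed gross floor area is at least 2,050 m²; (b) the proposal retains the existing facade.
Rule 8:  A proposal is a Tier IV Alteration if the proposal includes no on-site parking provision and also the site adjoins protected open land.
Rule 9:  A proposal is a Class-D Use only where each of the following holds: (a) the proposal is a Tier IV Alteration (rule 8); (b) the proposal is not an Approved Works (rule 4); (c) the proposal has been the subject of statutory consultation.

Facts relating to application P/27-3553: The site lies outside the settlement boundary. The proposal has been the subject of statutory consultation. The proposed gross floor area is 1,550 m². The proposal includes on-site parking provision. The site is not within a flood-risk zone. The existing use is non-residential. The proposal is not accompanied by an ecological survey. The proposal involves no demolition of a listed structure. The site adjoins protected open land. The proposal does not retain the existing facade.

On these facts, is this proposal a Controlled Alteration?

No

Under rule 7: proposed gross floor area: 1,550 m² ≥ 2,050 m²? no, so negated condition yes; and the proposal retains the existing facade? no. So the proposal is not a Restricted Development.
Under rule 6: proposed gross floor area: 1,550 m² ≥ 2,050 m²? no, so negated condition yes; and the site is within a flood-risk zone? no. So the proposal is not a Class-C Alteration.
Under rule 2: Restricted Development (rule 7)? no; and the site lies outside the settlement boundary? yes; and not a Class-C Alteration (rule 6)? yes. So the proposal is not an Authorised Proposal.
Under rule 8: the proposal includes no on-site parking provision? no; and the site adjoins protected open land? yes. So the proposal is not a Tier IV Alteration.
Under rule 4: proposed gross floor area: 1,550 m² ≥ 2,050 m²? no; or the existing use is non-residential? yes. So the proposal is an Approved Works.
Under rule 9: Tier IV Alteration (rule 8)? no; and not an Approved Works (rule 4)? no; and the proposal has been the subject of statutory consultation? yes. So the proposal is not a Class-D Use.
Under rule 5: Authorised Proposal (rule 2)? no; and not a Class-D Use (rule 9)? yes. So the proposal is not a Controlled Alteration.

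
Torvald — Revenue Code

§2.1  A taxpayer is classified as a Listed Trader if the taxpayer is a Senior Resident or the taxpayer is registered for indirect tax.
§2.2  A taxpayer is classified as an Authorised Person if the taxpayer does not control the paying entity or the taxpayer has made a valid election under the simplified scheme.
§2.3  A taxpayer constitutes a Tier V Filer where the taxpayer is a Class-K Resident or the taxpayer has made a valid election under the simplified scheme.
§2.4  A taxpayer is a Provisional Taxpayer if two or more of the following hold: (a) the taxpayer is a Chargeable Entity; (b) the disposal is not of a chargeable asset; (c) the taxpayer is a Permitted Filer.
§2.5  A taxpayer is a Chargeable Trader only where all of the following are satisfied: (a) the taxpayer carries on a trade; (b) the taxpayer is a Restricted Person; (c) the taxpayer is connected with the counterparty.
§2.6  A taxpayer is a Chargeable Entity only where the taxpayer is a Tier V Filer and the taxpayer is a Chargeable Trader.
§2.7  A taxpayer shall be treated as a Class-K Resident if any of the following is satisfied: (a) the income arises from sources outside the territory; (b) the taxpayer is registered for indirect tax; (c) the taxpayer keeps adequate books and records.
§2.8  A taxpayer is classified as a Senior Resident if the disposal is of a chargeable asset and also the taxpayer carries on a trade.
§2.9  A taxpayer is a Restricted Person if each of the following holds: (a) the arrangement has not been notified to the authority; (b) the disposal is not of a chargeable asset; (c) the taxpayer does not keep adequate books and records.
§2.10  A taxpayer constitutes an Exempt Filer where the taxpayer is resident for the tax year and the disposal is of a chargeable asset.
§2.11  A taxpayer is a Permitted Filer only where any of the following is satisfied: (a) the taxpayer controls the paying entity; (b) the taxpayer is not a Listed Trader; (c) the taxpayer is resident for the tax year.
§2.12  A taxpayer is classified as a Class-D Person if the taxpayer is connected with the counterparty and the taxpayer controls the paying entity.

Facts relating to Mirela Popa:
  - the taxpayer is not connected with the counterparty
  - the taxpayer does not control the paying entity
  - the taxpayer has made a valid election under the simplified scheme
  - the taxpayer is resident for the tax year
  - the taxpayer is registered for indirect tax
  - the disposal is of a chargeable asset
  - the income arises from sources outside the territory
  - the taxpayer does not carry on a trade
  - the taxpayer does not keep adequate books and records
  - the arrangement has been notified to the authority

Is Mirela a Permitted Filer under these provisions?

Yes

§2.8 — Senior Resident: [the disposal is of a chargeable asset? yes] AND [the taxpayer carries on a trade? no] → not satisfied.
§2.1 — Listed Trader: [Senior Resident (§2.8)? no] OR [the taxpayer is registered for indirect tax? yes] → satisfied.
§2.11 — Permitted Filer: [the taxpayer controls the paying entity? no] OR [not a Listed Trader (§2.1)? no] OR [the taxpayer is resident for the tax year? yes] → satisfied.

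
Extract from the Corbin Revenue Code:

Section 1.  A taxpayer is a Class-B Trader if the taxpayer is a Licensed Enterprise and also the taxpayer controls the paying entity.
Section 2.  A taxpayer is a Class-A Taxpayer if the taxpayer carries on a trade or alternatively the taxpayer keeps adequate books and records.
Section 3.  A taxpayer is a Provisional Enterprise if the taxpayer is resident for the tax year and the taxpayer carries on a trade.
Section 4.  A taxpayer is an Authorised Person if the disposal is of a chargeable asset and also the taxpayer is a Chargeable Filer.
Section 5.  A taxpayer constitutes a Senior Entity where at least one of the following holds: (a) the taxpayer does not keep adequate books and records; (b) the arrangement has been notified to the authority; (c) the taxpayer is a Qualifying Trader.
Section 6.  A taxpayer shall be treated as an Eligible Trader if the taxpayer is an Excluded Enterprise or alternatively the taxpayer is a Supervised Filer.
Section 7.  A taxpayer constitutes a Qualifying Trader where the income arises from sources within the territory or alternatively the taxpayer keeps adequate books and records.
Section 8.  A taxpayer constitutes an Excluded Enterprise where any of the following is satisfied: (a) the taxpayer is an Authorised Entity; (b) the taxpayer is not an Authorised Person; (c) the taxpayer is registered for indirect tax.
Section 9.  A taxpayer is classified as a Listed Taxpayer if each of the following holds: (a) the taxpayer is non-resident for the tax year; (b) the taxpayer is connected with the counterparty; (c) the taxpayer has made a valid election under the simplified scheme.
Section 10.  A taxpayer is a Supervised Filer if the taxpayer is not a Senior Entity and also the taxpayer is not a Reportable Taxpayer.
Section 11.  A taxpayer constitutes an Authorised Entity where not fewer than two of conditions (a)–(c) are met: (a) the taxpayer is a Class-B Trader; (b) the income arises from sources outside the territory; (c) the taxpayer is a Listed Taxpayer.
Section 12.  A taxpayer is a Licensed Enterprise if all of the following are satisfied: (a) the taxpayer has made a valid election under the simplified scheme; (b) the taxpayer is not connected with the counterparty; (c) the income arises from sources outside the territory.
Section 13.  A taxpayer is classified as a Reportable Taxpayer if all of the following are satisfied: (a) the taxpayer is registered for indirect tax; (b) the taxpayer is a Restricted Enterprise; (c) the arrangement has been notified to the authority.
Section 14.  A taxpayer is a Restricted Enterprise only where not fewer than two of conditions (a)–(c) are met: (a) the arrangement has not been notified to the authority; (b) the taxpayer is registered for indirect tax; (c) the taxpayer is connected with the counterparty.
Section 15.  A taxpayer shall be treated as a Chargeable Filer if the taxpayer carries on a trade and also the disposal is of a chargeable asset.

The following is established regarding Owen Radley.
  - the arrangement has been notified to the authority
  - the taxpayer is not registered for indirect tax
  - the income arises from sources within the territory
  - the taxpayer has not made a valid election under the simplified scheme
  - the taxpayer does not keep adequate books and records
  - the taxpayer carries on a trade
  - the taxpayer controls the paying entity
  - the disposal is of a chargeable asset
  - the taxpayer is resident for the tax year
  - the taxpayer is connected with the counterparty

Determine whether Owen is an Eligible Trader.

No

Under section 12: the taxpayer has made a valid election under the simplified scheme? no; and the taxpayer is not connected with the counterparty? no; and the income arises from sources outside the territory? no. So the taxpayer is not a Licensed Enterprise.
Under section 1: Licensed Enterprise (section 12)? no; and the taxpayer controls the paying entity? yes. So the taxpayer is not a Class-B Trader.
Under section 9: the taxpayer is non-resident for the tax year? no; and the taxpayer is connected with the counterparty? yes; and the taxpayer has made a valid election under the simplified scheme? no. So the taxpayer is not a Listed Taxpayer.
Under section 11: Class-B Trader (section 1)? no; the income arises from sources outside the territory? no; Listed Taxpayer (section 9)? no — 0 of 3 hold (need ≥2) → not satisfied.
Under section 15: the taxpayer carries on a trade? yes; and the disposal is of a chargeable asset? yes. So the taxpayer is a Chargeable Filer.
Under section 4: the disposal is of a chargeable asset? yes; and Chargeable Filer (section 15)? yes. So the taxpayer is an Authorised Person.
Under section 8: Authorised Entity (section 11)? no; or not an Authorised Person (section 4)? no; or the taxpayer is registered for indirect tax? no. So the taxpayer is not an Excluded Enterprise.
Under section 7: the income arises from sources within the territory? yes; or the taxpayer keeps adequate books and records? no. So the taxpayer is a Qualifying Trader.
Under section 5: the taxpayer does not keep adequate books and records? yes; or the arrangement has been notified to the authority? yes; or Qualifying Trader (section 7)? yes. So the taxpayer is a Senior Entity.
Under section 14: the arrangement has not been notified to the authority? no; the taxpayer is registered for indirect tax? no; the taxpayer is connected with the counterparty? yes — 1 of 3 hold (need ≥2) → not satisfied.
Under section 13: the taxpayer is registered for indirect tax? no; and Restricted Enterprise (section 14)? no; and the arrangement has been notified to the authority? yes. So the taxpayer is not a Reportable Taxpayer.
Under section 10: not a Senior Entity (section 5)? no; and not a Reportable Taxpayer (section 13)? yes. So the taxpayer is not a Supervised Filer.
Under section 6: Excluded Enterprise (section 8)? no; or Supervised Filer (section 10)? no. So the taxpayer is not an Eligible Trader.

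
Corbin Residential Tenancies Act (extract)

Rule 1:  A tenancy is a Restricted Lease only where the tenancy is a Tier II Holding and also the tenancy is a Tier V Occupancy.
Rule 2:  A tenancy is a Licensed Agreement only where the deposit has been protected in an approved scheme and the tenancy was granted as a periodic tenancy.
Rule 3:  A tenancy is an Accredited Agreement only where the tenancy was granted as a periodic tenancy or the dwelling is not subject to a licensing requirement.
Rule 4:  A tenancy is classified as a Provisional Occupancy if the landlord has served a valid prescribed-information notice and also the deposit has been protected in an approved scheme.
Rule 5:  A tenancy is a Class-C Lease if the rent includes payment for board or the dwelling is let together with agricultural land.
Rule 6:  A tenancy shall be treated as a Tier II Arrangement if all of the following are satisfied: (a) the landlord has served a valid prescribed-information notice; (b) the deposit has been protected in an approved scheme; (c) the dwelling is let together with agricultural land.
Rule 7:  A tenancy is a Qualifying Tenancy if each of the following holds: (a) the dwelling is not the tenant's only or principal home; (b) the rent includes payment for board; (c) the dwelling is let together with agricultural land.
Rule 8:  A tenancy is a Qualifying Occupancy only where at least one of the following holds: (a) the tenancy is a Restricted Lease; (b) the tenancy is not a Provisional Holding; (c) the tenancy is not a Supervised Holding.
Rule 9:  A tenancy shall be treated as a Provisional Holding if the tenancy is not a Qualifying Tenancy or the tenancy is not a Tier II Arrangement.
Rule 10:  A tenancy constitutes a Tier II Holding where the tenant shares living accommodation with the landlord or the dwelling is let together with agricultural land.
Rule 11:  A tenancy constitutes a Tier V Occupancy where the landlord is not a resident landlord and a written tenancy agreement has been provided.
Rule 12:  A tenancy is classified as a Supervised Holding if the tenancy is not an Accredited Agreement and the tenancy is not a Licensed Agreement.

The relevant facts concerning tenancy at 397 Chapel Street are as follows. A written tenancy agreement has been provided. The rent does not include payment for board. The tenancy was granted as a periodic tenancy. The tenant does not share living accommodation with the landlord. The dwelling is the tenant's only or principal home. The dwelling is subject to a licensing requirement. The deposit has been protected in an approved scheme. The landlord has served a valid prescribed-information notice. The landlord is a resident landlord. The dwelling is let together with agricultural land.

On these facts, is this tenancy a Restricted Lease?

No

rule 10 — Tier II Holding: [the tenant shares living accommodation with the landlord? no] OR [the dwelling is let together with agricultural land? yes] → satisfied.
rule 11 — Tier V Occupancy: [the landlord is not a resident landlord? no] AND [a written tenancy agreement has been provided? yes] → not satisfied.
rule 1 — Restricted Lease: [Tier II Holding (rule 10)? yes] AND [Tier V Occupancy (rule 11)? no] → not satisfied.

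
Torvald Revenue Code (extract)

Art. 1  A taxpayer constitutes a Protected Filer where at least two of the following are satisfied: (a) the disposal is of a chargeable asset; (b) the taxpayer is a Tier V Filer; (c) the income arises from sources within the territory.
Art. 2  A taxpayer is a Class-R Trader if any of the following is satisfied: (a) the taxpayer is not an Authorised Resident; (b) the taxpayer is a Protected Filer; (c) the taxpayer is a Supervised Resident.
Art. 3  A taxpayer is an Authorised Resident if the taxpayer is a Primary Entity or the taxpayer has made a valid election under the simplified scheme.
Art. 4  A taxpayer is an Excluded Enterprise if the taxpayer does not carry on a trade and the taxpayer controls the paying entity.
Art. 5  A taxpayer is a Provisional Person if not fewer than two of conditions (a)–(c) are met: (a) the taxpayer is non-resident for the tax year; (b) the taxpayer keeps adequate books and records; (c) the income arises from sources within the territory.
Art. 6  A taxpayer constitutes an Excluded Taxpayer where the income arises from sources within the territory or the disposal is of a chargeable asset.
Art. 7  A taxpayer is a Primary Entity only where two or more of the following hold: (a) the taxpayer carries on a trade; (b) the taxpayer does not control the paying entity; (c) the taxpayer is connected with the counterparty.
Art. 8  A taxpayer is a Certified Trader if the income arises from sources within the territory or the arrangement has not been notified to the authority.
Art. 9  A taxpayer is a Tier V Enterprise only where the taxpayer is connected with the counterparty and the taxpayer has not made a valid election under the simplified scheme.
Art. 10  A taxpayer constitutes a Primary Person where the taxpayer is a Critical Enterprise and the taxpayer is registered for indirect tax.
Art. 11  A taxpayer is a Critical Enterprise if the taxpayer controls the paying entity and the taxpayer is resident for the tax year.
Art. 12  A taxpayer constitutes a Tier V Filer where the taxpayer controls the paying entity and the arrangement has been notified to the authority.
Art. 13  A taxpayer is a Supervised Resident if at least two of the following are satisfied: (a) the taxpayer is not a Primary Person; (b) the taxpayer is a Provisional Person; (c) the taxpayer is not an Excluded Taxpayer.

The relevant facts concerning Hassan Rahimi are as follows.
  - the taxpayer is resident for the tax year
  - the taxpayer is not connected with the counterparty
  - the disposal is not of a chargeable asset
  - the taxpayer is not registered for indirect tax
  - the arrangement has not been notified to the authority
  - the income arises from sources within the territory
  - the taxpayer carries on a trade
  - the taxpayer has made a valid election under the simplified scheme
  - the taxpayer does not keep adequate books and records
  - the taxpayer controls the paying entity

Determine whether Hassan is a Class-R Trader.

No

Under article 7: the taxpayer carries on a trade? yes; the taxpayer does not control the paying entity? no; the taxpayer is connected with the counterparty? no — 1 of 3 hold (need ≥2) → not satisfied.
Under article 3: Primary Entity (article 7)? no; or the taxpayer has made a valid election under the simplified scheme? yes. So the taxpayer is an Authorised Resident.
Under article 12: the taxpayer controls the paying entity? yes; and the arrangement has been notified to the authority? no. So the taxpayer is not a Tier V Filer.
Under article 1: the disposal is of a chargeable asset? no; Tier V Filer (article 12)? no; the income arises from sources within the territory? yes — 1 of 3 hold (need ≥2) → not satisfied.
Under article 11: the taxpayer controls the paying entity? yes; and the taxpayer is resident for the tax year? yes. So the taxpayer is a Critical Enterprise.
Under article 10: Critical Enterprise (article 11)? yes; and the taxpayer is registered for indirect tax? no. So the taxpayer is not a Primary Person.
Under article 5: the taxpayer is non-resident for the tax year? no; the taxpayer keeps adequate books and records? no; the income arises from sources within the territory? yes — 1 of 3 hold (need ≥2) → not satisfied.
Under article 6: the income arises from sources within the territory? yes; or the disposal is of a chargeable asset? no. So the taxpayer is an Excluded Taxpayer.
Under article 13: not a Primary Person (article 10)? yes; Provisional Person (article 5)? no; not an Excluded Taxpayer (article 6)? no — 1 of 3 hold (need ≥2) → not satisfied.
Under article 2: not an Authorised Resident (article 3)? no; or Protected Filer (article 1)? no; or Supervised Resident (article 13)? no. So the taxpayer is not a Class-R Trader.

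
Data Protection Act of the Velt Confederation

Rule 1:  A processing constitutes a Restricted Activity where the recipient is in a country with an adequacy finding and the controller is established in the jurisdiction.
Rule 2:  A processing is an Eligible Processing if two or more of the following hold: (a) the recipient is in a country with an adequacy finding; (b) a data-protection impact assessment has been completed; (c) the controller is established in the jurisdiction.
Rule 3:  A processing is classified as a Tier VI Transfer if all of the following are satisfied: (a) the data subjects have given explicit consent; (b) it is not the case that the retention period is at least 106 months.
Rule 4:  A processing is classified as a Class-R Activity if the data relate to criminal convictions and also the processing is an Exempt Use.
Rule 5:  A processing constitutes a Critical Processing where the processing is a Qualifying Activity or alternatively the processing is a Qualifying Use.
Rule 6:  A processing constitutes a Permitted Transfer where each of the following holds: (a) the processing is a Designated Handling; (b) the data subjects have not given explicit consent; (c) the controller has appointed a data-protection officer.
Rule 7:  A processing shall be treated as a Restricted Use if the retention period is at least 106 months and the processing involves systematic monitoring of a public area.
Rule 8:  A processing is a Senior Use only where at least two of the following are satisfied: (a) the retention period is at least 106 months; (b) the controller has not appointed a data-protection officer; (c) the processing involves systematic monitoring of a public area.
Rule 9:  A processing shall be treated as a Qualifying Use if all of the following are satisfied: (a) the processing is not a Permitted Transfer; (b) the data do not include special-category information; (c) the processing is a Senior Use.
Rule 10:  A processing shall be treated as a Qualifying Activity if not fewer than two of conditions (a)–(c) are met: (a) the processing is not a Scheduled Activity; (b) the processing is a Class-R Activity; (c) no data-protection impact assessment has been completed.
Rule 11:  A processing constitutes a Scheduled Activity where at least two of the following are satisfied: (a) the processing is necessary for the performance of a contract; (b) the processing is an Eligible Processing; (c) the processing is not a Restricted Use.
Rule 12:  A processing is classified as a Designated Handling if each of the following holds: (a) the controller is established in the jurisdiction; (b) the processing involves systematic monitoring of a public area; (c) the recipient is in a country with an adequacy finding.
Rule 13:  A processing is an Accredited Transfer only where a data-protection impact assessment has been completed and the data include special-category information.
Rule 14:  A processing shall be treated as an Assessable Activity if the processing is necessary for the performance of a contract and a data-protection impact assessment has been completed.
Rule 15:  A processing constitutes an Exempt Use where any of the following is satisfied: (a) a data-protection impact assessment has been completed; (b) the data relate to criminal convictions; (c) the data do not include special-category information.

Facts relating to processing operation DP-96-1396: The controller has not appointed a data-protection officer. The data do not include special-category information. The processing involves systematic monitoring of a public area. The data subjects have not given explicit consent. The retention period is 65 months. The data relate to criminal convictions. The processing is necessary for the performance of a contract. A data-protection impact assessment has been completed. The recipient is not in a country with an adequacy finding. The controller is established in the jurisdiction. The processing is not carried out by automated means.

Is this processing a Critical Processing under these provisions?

Yes

Under rule 2: the recipient is in a country with an adequacy finding? no; a data-protection impact assessment has been completed? yes; the controller is established in the jurisdiction? yes — 2 of 3 hold (need ≥2) → satisfied.
Under rule 7: retention period: 65 months ≥ 106 months? no; and the processing involves systematic monitoring of a public area? yes. So the processing is not a Restricted Use.
Under rule 11: the processing is necessary for the performance of a contract? yes; Eligible Processing (rule 2)? yes; not a Restricted Use (rule 7)? yes — 3 of 3 hold (need ≥2) → satisfied.
Under rule 15: a data-protection impact assessment has been completed? yes; or the data relate to criminal convictions? yes; or the data do not include special-category information? yes. So the processing is an Exempt Use.
Under rule 4: the data relate to criminal convictions? yes; and Exempt Use (rule 15)? yes. So the processing is a Class-R Activity.
Under rule 10: not a Scheduled Activity (rule 11)? no; Class-R Activity (rule 4)? yes; no data-protection impact assessment has been completed? no — 1 of 3 hold (need ≥2) → not satisfied.
Under rule 12: the controller is established in the jurisdiction? yes; and the processing involves systematic monitoring of a public area? yes; and the recipient is in a country with an adequacy finding? no. So the processing is not a Designated Handling.
Under rule 6: Designated Handling (rule 12)? no; and the data subjects have not given explicit consent? yes; and the controller has appointed a data-protection officer? no. So the processing is not a Permitted Transfer.
Under rule 8: retention period: 65 months ≥ 106 months? no; the controller has not appointed a data-protection officer? yes; the processing involves systematic monitoring of a public area? yes — 2 of 3 hold (need ≥2) → satisfied.
Under rule 9: not a Permitted Transfer (rule 6)? yes; and the data do not include special-category information? yes; and Senior Use (rule 8)? yes. So the processing is a Qualifying Use.
Under rule 5: Qualifying Activity (rule 10)? no; or Qualifying Use (rule 9)? yes. So the processing is a Critical Processing.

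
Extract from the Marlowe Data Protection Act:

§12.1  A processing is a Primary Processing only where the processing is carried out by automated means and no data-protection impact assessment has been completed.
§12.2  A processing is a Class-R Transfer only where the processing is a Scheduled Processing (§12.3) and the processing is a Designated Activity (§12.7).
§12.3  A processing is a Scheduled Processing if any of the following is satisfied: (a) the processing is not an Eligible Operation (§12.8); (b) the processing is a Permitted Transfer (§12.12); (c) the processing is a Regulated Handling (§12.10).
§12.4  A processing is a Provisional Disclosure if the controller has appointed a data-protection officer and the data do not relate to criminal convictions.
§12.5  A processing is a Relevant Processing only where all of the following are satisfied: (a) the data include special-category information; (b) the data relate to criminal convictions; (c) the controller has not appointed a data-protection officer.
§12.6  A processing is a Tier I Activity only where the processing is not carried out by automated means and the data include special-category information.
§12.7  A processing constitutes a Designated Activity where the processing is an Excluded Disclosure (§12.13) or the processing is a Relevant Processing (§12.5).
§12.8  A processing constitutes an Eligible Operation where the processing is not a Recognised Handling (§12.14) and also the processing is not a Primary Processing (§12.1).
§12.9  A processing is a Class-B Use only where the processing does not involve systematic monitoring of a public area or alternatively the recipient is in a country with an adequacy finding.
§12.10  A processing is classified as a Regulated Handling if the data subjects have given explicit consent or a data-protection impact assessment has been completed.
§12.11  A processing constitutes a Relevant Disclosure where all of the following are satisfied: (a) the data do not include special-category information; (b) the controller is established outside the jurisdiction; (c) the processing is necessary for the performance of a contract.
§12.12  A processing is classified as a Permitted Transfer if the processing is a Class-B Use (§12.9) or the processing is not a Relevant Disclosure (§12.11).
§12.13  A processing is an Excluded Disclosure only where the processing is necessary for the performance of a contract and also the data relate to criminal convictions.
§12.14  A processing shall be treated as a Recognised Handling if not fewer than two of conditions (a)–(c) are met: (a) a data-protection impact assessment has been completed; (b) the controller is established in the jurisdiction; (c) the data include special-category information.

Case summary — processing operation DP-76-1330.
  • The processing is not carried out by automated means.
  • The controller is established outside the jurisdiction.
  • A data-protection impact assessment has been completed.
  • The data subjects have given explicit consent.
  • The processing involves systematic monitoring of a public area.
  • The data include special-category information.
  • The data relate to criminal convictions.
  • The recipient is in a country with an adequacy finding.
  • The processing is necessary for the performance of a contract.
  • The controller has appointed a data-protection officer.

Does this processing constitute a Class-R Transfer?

§12.14 — Recognised Handling: a data-protection impact assessment has been completed? yes; the controller is established in the jurisdiction? no; the data include special-category information? yes — 2 of 3 hold (need ≥2) → satisfied.
§12.1 — Primary Processing: [the processing is carried out by automated means? no] AND [no data-protection impact assessment has been completed? no] → not satisfied.
§12.8 — Eligible Operation: [not a Recognised Handling (§12.14)? no] AND [not a Primary Processing (§12.1)? yes] → not satisfied.
§12.9 — Class-B Use: [the processing does not involve systematic monitoring of a public area? no] OR [the recipient is in a country with an adequacy finding? yes] → satisfied.
§12.11 — Relevant Disclosure: [the data do not include special-category information? no] AND [the controller is established outside the jurisdiction? yes] AND [the processing is necessary for the performance of a contract? yes] → not satisfied.
§12.12 — Permitted Transfer: [Class-B Use (§12.9)? yes] OR [not a Relevant Disclosure (§12.11)? yes] → satisfied.
§12.10 — Regulated Handling: [the data subjects have given explicit consent? yes] OR [a data-protection impact assessment has been completed? yes] → satisfied.
§12.3 — Scheduled Processing: [not an Eligible Operation (§12.8)? yes] OR [Permitted Transfer (§12.12)? yes] OR [Regulated Handling (§12.10)? yes] → satisfied.
§12.13 — Excluded Disclosure: [the processing is necessary for the performance of a contract? yes] AND [the data relate to criminal convictions? yes] → satisfied.
§12.5 — Relevant Processing: [the data include special-category information? yes] AND [the data relate to criminal convictions? yes] AND [the controller has not appointed a data-protection officer? no] → not satisfied.
§12.7 — Designated Activity: [Excluded Disclosure (§12.13)? yes] OR [Relevant Processing (§12.5)? no] → satisfied.
§12.2 — Class-R Transfer: [Scheduled Processing (§12.3)? yes] AND [Designated Activity (§12.7)? yes] → satisfied.

Yes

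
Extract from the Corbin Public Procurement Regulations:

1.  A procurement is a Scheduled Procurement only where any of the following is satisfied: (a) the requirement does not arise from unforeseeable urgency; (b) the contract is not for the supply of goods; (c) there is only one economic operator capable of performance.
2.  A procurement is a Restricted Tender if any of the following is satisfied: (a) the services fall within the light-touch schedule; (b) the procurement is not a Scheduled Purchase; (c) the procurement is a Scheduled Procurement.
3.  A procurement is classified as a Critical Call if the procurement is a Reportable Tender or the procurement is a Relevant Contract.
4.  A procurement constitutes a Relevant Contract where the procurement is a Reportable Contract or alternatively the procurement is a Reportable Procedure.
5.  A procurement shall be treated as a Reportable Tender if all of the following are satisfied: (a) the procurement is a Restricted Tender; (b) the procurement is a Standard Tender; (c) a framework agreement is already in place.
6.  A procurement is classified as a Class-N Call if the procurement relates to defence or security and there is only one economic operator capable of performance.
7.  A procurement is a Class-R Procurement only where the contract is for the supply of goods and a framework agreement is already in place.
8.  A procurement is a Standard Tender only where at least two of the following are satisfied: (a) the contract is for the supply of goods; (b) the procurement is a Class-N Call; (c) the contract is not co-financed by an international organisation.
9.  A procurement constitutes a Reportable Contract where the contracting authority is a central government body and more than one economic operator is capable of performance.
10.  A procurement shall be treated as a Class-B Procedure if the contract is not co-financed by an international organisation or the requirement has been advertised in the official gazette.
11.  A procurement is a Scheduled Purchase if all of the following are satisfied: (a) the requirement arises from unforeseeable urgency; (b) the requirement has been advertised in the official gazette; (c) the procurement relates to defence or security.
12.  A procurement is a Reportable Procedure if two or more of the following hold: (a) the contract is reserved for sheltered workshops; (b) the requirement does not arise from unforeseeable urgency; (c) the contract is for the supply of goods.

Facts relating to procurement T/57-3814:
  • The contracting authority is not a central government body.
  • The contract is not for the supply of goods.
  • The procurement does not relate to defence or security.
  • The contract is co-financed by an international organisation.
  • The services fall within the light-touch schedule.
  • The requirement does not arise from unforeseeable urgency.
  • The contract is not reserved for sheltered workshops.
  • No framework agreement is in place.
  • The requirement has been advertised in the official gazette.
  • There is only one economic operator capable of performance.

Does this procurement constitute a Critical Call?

paragraph 11 — Scheduled Purchase: [the requirement arises from unforeseeable urgency? no] AND [the requirement has been advertised in the official gazette? yes] AND [the procurement relates to defence or security? no] → not satisfied.
paragraph 1 — Scheduled Procurement: [the requirement does not arise from unforeseeable urgency? yes] OR [the contract is not for the supply of goods? yes] OR [there is only one economic operator capable of performance? yes] → satisfied.
paragraph 2 — Restricted Tender: [the services fall within the light-touch schedule? yes] OR [not a Scheduled Purchase (paragraph 11)? yes] OR [Scheduled Procurement (paragraph 1)? yes] → satisfied.
paragraph 6 — Class-N Call: [the procurement relates to defence or security? no] AND [there is only one economic operator capable of performance? yes] → not satisfied.
paragraph 8 — Standard Tender: the contract is for the supply of goods? no; Class-N Call (paragraph 6)? no; the contract is not co-financed by an international organisation? no — 0 of 3 hold (need ≥2) → not satisfied.
paragraph 5 — Reportable Tender: [Restricted Tender (paragraph 2)? yes] AND [Standard Tender (paragraph 8)? no] AND [a framework agreement is already in place? no] → not satisfied.
paragraph 9 — Reportable Contract: [the contracting authority is a central government body? no] AND [more than one economic operator is capable of performance? no] → not satisfied.
paragraph 12 — Reportable Procedure: the contract is reserved for sheltered workshops? no; the requirement does not arise from unforeseeable urgency? yes; the contract is for the supply of goods? no — 1 of 3 hold (need ≥2) → not satisfied.
paragraph 4 — Relevant Contract: [Reportable Contract (paragraph 9)? no] OR [Reportable Procedure (paragraph 12)? no] → not satisfied.
paragraph 3 — Critical Call: [Reportable Tender (paragraph 5)? no] OR [Relevant Contract (paragraph 4)? no] → not satisfied.

No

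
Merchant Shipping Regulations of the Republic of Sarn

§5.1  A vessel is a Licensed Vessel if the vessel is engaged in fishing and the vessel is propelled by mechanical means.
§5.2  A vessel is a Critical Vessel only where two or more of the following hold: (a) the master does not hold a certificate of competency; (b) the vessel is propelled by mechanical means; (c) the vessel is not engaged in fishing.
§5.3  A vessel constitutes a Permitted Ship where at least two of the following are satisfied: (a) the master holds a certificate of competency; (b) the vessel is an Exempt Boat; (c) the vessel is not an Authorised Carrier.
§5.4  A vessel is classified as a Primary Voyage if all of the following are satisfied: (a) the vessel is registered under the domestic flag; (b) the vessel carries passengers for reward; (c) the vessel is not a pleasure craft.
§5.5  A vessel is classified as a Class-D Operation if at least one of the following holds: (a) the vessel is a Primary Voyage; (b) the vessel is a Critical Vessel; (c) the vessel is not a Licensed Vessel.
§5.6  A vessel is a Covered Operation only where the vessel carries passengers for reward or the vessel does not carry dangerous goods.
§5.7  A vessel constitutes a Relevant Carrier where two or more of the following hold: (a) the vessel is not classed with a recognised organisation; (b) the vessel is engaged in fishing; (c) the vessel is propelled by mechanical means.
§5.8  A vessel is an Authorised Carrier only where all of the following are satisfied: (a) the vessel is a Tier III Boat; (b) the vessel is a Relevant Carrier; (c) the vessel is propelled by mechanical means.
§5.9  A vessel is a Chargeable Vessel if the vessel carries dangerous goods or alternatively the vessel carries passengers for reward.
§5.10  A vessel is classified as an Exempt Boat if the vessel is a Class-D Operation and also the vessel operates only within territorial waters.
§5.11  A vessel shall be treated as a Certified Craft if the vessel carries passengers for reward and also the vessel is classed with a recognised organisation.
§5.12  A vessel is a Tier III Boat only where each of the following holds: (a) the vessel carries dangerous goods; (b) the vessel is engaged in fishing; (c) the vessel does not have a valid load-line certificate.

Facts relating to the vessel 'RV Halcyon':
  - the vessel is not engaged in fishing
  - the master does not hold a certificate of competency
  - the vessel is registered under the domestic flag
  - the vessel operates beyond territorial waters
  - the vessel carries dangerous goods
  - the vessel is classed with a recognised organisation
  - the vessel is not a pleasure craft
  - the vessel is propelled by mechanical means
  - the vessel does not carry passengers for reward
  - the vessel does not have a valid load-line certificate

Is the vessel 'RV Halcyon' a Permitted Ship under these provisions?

§5.4 — Primary Voyage: [the vessel is registered under the domestic flag? yes] AND [the vessel carries passengers for reward? no] AND [the vessel is not a pleasure craft? yes] → not satisfied.
§5.2 — Critical Vessel: the master does not hold a certificate of competency? yes; the vessel is propelled by mechanical means? yes; the vessel is not engaged in fishing? yes — 3 of 3 hold (need ≥2) → satisfied.
§5.1 — Licensed Vessel: [the vessel is engaged in fishing? no] AND [the vessel is propelled by mechanical means? yes] → not satisfied.
§5.5 — Class-D Operation: [Primary Voyage (§5.4)? no] OR [Critical Vessel (§5.2)? yes] OR [not a Licensed Vessel (§5.1)? yes] → satisfied.
§5.10 — Exempt Boat: [Class-D Operation (§5.5)? yes] AND [the vessel operates only within territorial waters? no] → not satisfied.
§5.12 — Tier III Boat: [the vessel carries dangerous goods? yes] AND [the vessel is engaged in fishing? no] AND [the vessel does not have a valid load-line certificate? yes] → not satisfied.
§5.7 — Relevant Carrier: the vessel is not classed with a recognised organisation? no; the vessel is engaged in fishing? no; the vessel is propelled by mechanical means? yes — 1 of 3 hold (need ≥2) → not satisfied.
§5.8 — Authorised Carrier: [Tier III Boat (§5.12)? no] AND [Relevant Carrier (§5.7)? no] AND [the vessel is propelled by mechanical means? yes] → not satisfied.
§5.3 — Permitted Ship: the master holds a certificate of competency? no; Exempt Boat (§5.10)? no; not an Authorised Carrier (§5.8)? yes — 1 of 3 hold (need ≥2) → not satisfied.

No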